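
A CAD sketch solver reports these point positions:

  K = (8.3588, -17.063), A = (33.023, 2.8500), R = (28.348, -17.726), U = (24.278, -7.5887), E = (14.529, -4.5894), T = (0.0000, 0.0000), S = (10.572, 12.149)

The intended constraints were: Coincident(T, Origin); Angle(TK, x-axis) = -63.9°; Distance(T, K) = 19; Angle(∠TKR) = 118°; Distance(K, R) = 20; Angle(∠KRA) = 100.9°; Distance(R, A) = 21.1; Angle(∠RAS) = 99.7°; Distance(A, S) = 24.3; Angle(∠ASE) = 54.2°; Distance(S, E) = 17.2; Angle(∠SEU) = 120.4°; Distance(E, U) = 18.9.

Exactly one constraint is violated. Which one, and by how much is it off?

Distance(E, U) = 18.9 — off by 8.70.

T = (0.00, 0.00) ✓; TK at -63.90° ✓; |TK| = 19.00 ✓; ∠TKR = 118.0° ✓; |KR| = 20.00 ✓; ∠KRA = 100.9° ✓; |RA| = 21.10 ✓; ∠RAS = 99.70° ✓; |AS| = 24.30 ✓; ∠ASE = 54.20° ✓; |SE| = 17.20 ✓; ∠SEU = 120.4° ✓; |EU| = 10.20 ✗.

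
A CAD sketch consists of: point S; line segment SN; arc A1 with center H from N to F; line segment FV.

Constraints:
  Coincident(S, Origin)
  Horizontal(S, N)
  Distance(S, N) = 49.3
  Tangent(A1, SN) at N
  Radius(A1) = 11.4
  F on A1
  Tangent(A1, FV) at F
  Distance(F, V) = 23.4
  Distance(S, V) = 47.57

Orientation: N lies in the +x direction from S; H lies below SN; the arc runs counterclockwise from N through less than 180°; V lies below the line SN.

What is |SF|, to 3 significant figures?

39.2

Checks: |HF| = 11.40 ✓; ∠(HF, FV) = 90.00° ✓; |FV| = 23.40 ✓; |SV| = 47.57 ✓.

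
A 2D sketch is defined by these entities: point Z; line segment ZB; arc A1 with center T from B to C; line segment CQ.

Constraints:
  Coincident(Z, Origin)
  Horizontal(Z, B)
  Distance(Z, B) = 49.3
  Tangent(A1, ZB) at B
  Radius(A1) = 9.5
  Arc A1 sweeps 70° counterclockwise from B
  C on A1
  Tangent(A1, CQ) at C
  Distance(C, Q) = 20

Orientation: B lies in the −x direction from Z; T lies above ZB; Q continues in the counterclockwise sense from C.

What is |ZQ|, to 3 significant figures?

41.9

Z is at the origin; Z and B share the same y with |ZB| = 49.3 and B on the −x side, so B = (-49.3, 0.00). The tangent condition forces TB to be normal to ZB, so T = B + (0, 9.5) = (-49.3, 9.50). On A1, B sits at bearing -90° from T; a 70° counterclockwise sweep puts C at bearing -20°, so C = T + 9.5·(cos -20°, sin -20°) = (-40.4, 6.25). Since A1 is tangent to CQ there, TC ⟂ CQ, so CQ runs along (−sin -20°, cos -20°); with |CQ| = 20.0, Q = (-33.5, 25.0). Then |ZQ| = |Q − Z| = 41.9.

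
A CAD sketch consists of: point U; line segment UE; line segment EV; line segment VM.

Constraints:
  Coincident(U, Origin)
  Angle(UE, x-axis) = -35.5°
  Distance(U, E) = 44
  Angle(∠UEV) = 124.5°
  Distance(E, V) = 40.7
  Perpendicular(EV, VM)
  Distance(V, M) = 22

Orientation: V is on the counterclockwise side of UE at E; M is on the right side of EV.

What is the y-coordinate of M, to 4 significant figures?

-32.30

∠UEV = 124.5°, so EV runs at -35.5° + (180° − 124.5°) = 20.00° from the x-axis; with |EV| = 40.7, V = E + 40.7·(cos 20.00°, sin 20.00°) = (74.07, -11.63). EV is perpendicular to VM; with |VM| = 22.0 on the right of EV, M = V + 22.0·(0.3420, -0.9397) = (81.59, -32.30). So M.y = -32.30.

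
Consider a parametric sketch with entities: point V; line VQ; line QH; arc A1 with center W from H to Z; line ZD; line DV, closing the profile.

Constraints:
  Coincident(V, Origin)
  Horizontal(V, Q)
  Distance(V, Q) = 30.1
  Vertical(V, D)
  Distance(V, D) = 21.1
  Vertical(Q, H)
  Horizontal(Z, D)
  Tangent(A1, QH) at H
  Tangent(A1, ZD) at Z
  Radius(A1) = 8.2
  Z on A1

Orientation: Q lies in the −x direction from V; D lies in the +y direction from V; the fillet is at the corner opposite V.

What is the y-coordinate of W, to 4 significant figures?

12.90

V is at the origin; VQ is horizontal with |VQ| = 30.1 and Q on the −x side, so Q = (-30.10, 0.000). VD is vertical with |VD| = 21.1 and D on the +y side, so D = (0.000, 21.10). The virtual corner opposite V is at (-30.10, 21.10). Since A1 is tangent to QH there, WH ⟂ QH and the tangent condition forces WZ to be normal to ZD, with radius 8.2, so the center W sits 8.2 in from both sides at W = (-21.90, 12.90). So W.y = 12.90.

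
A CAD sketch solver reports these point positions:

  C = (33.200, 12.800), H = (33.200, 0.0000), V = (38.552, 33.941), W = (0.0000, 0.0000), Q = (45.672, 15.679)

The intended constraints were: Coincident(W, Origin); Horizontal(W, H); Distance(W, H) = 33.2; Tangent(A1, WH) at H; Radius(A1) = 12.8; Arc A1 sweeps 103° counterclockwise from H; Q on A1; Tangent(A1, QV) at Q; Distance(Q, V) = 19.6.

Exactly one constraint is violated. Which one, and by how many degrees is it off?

Tangent(A1, QV) at Q — off by 8.30°.

W = (0.00, 0.00) ✓; W.y = 0.00, H.y = 0.00 ✓; |WH| = 33.20 ✓; ∠(CH, HW) = 90.00° ✓; |CH| = 12.80 ✓; bearing(C→Q) − bearing(C→H) = 103.0° ✓; |CQ| = 12.80 ✓; ∠(CQ, QV) = 81.70° ✗; |QV| = 19.60 ✓.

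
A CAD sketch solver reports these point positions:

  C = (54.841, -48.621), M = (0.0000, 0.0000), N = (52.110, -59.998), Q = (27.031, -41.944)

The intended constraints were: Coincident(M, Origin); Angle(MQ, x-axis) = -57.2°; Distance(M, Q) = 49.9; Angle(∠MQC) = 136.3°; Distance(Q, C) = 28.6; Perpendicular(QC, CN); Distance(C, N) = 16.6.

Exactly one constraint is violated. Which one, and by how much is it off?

Distance(C, N) = 16.6 — off by 4.90.

M = (0.00, 0.00) ✓; MQ at -57.20° ✓; |MQ| = 49.90 ✓; ∠MQC = 136.3° ✓; |QC| = 28.60 ✓; ∠(QC, CN) = 90.00° ✓; |CN| = 11.70 ✗.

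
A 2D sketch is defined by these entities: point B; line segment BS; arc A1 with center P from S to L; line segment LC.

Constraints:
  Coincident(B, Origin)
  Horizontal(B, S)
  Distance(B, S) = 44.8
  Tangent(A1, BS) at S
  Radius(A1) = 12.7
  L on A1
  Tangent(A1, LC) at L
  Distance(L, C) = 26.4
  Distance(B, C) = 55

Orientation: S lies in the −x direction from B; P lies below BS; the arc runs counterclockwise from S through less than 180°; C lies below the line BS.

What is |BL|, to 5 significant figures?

58.268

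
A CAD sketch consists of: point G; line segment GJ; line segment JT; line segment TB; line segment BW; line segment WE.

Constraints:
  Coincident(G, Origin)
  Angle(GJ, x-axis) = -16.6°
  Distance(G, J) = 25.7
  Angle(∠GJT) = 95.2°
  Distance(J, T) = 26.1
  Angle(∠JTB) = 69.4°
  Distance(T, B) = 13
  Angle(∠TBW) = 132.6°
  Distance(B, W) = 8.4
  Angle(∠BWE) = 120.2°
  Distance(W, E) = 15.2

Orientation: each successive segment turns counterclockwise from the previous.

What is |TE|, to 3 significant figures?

25.1

G is at the origin; GJ runs at -16.6° with length 25.7, so J = (24.6, -7.34). ∠GJT = 95.2° gives JT at 68.2° from the x-axis; with |JT| = 26.1, T = (34.3, 16.9). ∠JTB = 69.4° gives TB at 179° from the x-axis; with |TB| = 13.0, B = (21.3, 17.2). ∠TBW = 132.6° gives BW at -134° from the x-axis; with |BW| = 8.4, W = (15.5, 11.1). ∠BWE = 120.2° gives WE at -74.0° from the x-axis; with |WE| = 15.2, E = (19.7, -3.51). Then |TE| = |E − T| = 25.1.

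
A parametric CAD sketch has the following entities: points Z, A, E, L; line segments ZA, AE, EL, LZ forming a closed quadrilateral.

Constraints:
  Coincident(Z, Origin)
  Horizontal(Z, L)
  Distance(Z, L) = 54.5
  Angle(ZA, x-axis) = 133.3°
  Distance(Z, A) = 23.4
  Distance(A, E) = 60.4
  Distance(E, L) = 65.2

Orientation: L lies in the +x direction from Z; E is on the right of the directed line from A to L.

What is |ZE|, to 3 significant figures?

40.4

Z is at the origin; ZL is horizontal with |ZL| = 54.5 and L in +x, so L = (54.5, 0). ZA runs at 133.3° with |ZA| = 23.4, so A = (-16.0, 17.0). E is determined by |AE| = 60.4 and |EL| = 65.2 together: it lies at the intersection of circle(A, 60.4) and circle(L, 65.2). With |AL| = 72.6, the foot of the radical line on AL is 32.1 from A and the perpendicular offset is √(60.4² − 32.1²) = 51.1. Taking the right-of-AL solution: E = (3.19, -40.2).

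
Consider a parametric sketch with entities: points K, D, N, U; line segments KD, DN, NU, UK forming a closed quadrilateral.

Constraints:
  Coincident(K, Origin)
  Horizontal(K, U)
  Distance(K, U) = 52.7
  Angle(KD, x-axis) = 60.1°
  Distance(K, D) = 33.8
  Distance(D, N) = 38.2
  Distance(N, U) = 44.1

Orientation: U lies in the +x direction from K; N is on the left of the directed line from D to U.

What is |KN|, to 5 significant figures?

68.231

Checks: |DN| = 38.20 ✓; |NU| = 44.10 ✓.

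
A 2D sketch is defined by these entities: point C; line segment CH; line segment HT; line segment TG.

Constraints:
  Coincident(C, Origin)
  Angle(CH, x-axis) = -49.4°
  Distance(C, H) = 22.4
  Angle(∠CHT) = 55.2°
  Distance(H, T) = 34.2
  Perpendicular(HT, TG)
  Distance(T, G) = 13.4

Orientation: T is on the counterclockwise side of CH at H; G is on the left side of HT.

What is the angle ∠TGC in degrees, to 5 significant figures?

103.13°

C is at the origin; CH runs at -49.4° with length 22.4, so H = 22.4·(cos -49.4°, sin -49.4°) = (14.577, -17.008). ∠CHT = 55.2°, so HT runs at -49.4° + (180° − 55.2°) = 75.400° from the x-axis; with |HT| = 34.2, T = H + 34.2·(cos 75.400°, sin 75.400°) = (23.198, 16.088). HT ⟂ TG; with |TG| = 13.4 on the left of HT, G = T + 13.4·(-0.96771, 0.25207) = (10.231, 19.466). Then cos ∠TGC = GT·GC / (|GT||GC|), giving 103.13°.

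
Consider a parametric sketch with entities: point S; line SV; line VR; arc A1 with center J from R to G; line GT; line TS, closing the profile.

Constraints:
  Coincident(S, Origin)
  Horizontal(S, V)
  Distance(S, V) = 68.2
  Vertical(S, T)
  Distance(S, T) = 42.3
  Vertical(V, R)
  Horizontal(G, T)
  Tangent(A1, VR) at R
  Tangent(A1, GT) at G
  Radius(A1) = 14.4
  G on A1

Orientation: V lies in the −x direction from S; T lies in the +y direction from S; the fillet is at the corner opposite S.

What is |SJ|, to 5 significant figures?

60.604

S is at the origin; S and V share the same y with |SV| = 68.2 and V on the −x side, so V = (-68.200, 0.0000). S and T share the same x with |ST| = 42.3 and T on the +y side, so T = (0.0000, 42.300). The virtual corner opposite S is at (-68.200, 42.300). The tangent condition forces JR to be normal to VR and the tangent condition forces JG to be normal to GT, with radius 14.4, so the center J sits 14.4 in from both sides at J = (-53.800, 27.900). Then |SJ| = |J − S| = 60.604.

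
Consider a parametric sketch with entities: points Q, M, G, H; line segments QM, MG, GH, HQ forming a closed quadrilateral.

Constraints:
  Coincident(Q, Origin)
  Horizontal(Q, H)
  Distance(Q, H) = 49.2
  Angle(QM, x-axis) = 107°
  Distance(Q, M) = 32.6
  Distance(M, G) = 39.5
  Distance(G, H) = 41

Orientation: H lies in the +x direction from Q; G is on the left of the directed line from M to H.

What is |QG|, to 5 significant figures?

46.686

Checks: |MG| = 39.50 ✓; |GH| = 41.00 ✓.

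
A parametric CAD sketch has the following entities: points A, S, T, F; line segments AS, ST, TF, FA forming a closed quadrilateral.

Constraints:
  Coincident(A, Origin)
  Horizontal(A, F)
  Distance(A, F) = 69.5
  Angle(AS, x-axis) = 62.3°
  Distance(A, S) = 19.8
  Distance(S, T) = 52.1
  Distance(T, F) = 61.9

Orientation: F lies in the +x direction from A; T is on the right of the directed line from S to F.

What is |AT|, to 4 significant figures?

38.21

Checks: |ST| = 52.10 ✓; |TF| = 61.90 ✓.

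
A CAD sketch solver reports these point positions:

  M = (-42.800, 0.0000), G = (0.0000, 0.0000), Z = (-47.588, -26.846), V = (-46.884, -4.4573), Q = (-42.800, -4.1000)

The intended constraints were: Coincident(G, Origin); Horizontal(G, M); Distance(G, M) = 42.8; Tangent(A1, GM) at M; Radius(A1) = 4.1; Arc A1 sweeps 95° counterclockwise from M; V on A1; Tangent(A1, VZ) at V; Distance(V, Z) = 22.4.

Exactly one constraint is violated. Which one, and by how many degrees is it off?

Tangent(A1, VZ) at V — off by 6.80°.

G = (0.00, 0.00) ✓; G.y = 0.00, M.y = 0.00 ✓; |GM| = 42.80 ✓; ∠(QM, MG) = 90.00° ✓; |QM| = 4.100 ✓; bearing(Q→V) − bearing(Q→M) = 95.00° ✓; |QV| = 4.100 ✓; ∠(QV, VZ) = 96.80° ✗; |VZ| = 22.40 ✓.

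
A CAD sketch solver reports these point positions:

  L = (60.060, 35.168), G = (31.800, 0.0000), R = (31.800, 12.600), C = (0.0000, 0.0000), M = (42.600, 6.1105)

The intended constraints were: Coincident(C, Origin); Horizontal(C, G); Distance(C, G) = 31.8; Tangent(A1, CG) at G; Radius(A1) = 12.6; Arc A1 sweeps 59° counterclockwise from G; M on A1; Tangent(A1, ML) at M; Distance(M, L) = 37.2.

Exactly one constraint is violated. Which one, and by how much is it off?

Distance(M, L) = 37.2 — off by 3.30.

C = (0.00, 0.00) ✓; C.y = 0.00, G.y = 0.00 ✓; |CG| = 31.80 ✓; ∠(RG, GC) = 90.00° ✓; |RG| = 12.60 ✓; bearing(R→M) − bearing(R→G) = 59.00° ✓; |RM| = 12.60 ✓; ∠(RM, ML) = 90.00° ✓; |ML| = 33.90 ✗.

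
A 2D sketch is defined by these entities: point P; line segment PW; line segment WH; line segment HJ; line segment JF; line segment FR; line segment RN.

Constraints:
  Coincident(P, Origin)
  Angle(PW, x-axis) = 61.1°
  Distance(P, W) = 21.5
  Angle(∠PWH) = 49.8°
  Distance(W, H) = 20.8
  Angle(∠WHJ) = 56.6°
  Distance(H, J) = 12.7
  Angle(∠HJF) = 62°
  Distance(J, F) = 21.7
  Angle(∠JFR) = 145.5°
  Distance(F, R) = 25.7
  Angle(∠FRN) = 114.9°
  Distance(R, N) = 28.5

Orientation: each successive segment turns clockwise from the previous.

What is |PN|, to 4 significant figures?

62.70

∠JFR = 145.5° gives FR at 15.00° from the x-axis; with |FR| = 25.7, R = (44.33, 25.29). ∠FRN = 114.9° gives RN at -50.10° from the x-axis; with |RN| = 28.5, N = (62.61, 3.428). Then |PN| = |N − P| = 62.70.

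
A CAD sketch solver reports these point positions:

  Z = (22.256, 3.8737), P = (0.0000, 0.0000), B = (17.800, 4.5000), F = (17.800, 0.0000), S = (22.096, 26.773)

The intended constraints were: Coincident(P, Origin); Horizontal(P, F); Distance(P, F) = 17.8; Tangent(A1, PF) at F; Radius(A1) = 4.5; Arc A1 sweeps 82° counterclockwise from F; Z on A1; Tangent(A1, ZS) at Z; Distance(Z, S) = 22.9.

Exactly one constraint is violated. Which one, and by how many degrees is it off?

Tangent(A1, ZS) at Z — off by 8.40°.

P = (0.00, 0.00) ✓; P.y = 0.00, F.y = 0.00 ✓; |PF| = 17.80 ✓; ∠(BF, FP) = 90.00° ✓; |BF| = 4.500 ✓; bearing(B→Z) − bearing(B→F) = 82.00° ✓; |BZ| = 4.500 ✓; ∠(BZ, ZS) = 81.60° ✗; |ZS| = 22.90 ✓.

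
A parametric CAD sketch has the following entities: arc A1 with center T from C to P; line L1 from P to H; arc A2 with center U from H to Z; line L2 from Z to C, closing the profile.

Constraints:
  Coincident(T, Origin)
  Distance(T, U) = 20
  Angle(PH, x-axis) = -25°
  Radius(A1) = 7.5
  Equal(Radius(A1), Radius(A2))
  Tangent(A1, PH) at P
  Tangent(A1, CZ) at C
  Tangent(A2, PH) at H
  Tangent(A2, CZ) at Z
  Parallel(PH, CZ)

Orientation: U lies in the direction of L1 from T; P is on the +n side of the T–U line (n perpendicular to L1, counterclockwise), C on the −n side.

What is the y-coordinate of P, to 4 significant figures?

6.797

T is at the origin and U lies 20.0 along u from T, so U = 20.0·u = (18.13, -8.452). Tangency of A1 to both parallel lines with radius 7.5 puts P and C at T ± 7.5·n: P = (3.170, 6.797), C = (-3.170, -6.797). So P.y = 6.797.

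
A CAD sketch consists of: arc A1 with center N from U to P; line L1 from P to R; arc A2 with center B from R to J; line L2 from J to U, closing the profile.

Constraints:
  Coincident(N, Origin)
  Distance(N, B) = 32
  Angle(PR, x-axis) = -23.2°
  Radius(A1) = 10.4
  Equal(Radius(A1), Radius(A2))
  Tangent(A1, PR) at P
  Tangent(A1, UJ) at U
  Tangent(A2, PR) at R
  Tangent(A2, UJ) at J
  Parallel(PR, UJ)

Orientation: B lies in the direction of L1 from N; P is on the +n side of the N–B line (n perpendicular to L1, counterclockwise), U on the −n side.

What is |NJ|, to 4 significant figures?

33.65

Tangency of A1 to both parallel lines with radius 10.4 puts P and U at N ± 10.4·n: P = (4.097, 9.559), U = (-4.097, -9.559). Equal radii place R and J the same way about B: R = B + 10.4·n = (33.51, -3.047), J = B − 10.4·n = (25.32, -22.17). Then |NJ| = |J − N| = 33.65.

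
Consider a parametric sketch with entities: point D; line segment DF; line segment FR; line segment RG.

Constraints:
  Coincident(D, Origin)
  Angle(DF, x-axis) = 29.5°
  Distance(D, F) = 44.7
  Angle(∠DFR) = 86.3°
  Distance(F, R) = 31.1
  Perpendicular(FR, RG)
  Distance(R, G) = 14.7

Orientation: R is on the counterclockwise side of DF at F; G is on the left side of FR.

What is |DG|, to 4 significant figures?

41.12

D is at the origin; DF runs at 29.5° with length 44.7, so F = 44.7·(cos 29.5°, sin 29.5°) = (38.90, 22.01). ∠DFR = 86.3°, so FR runs at 29.5° + (180° − 86.3°) = 123.2° from the x-axis; with |FR| = 31.1, R = F + 31.1·(cos 123.2°, sin 123.2°) = (21.88, 48.03). FR is perpendicular to RG; with |RG| = 14.7 on the left of FR, G = R + 14.7·(-0.8368, -0.5476) = (9.575, 39.99). Then |DG| = |G − D| = 41.12.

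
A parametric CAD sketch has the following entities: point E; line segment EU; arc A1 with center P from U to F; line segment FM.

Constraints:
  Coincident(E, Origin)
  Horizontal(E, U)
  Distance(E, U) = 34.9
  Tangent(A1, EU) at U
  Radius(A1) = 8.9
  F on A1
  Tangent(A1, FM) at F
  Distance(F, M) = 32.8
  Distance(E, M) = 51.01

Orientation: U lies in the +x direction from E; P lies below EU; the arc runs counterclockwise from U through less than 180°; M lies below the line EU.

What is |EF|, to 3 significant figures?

27.7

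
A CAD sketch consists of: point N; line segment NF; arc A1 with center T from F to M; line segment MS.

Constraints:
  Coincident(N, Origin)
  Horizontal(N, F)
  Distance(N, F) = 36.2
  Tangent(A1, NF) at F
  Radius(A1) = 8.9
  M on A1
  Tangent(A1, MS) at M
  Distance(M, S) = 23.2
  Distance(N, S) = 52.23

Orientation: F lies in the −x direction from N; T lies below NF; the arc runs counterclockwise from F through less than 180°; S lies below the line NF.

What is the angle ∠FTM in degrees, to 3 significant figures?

102°

Checks: |TM| = 8.900 ✓; ∠(TM, MS) = 90.00° ✓; |MS| = 23.20 ✓; |NS| = 52.23 ✓.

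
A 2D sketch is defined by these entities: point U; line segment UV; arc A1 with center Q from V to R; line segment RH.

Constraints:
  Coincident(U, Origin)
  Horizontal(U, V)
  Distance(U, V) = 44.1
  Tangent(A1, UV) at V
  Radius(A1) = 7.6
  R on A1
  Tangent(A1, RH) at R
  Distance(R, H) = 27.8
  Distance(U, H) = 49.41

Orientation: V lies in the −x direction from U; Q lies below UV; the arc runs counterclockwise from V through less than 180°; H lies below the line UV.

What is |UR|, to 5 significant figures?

51.784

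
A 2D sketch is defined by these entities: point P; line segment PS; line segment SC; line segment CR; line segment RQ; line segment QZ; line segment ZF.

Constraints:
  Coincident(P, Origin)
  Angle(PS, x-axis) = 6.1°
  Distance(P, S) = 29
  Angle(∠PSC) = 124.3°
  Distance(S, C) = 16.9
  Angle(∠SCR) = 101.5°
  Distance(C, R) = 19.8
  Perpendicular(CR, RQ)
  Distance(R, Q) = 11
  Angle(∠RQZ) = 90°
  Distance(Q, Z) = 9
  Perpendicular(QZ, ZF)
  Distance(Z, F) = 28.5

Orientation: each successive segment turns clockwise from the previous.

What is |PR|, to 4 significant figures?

37.47

∠PSC = 124.3° gives SC at -49.60° from the x-axis; with |SC| = 16.9, C = (39.79, -9.788). ∠SCR = 101.5° gives CR at -128.1° from the x-axis; with |CR| = 19.8, R = (27.57, -25.37). Then |PR| = |R − P| = 37.47.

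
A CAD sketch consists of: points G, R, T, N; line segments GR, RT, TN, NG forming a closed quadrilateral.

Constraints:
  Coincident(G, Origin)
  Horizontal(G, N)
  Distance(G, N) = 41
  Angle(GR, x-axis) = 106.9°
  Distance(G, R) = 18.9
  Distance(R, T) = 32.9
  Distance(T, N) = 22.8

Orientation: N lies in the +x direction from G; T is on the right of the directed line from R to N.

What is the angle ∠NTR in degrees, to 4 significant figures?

126.2°

Checks: |RT| = 32.90 ✓; |TN| = 22.80 ✓.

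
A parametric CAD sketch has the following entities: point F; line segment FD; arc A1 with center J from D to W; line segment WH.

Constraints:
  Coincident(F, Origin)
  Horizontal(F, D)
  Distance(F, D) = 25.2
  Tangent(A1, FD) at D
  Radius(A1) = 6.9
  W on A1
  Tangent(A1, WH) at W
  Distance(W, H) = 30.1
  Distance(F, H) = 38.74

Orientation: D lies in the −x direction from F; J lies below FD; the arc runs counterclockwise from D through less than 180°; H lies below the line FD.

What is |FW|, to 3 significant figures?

32.8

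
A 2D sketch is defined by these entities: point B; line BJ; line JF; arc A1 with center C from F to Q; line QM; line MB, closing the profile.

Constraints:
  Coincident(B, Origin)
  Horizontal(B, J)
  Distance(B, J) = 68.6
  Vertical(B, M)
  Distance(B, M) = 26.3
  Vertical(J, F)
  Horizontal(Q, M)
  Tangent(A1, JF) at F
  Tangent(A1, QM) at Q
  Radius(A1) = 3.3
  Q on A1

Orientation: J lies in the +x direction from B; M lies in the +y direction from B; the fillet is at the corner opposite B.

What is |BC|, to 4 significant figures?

69.23

B and M share the same x with |BM| = 26.3 and M on the +y side, so M = (0.000, 26.30). The virtual corner opposite B is at (68.60, 26.30). Tangency of A1 to JF means the radius CF is perpendicular to JF and A1 meets QM tangentially, so CQ is at right angles to QM, with radius 3.3, so the center C sits 3.3 in from both sides at C = (65.30, 23.00). Then |BC| = |C − B| = 69.23.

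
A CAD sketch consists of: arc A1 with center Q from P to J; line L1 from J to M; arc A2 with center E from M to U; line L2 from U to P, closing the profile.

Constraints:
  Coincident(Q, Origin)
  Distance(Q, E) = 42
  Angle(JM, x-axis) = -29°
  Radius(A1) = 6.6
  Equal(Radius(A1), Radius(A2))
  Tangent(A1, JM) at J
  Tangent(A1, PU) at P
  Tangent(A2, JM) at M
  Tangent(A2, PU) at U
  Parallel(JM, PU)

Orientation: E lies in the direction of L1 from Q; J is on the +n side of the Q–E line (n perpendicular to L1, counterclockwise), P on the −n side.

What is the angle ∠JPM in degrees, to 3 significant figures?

72.6°

The slot axis is L1's direction at -29.0°, so u = (cos -29.0°, sin -29.0°) = (0.875, -0.485) and n = (−sin -29.0°, cos -29.0°) = (0.485, 0.875). Q is at the origin and E lies 42.0 along u from Q, so E = 42.0·u = (36.7, -20.4). Tangency of A1 to both parallel lines with radius 6.6 puts J and P at Q ± 6.6·n: J = (3.20, 5.77), P = (-3.20, -5.77). Equal radii place M and U the same way about E: M = E + 6.6·n = (39.9, -14.6), U = E − 6.6·n = (33.5, -26.1). Then cos ∠JPM = PJ·PM / (|PJ||PM|), giving 72.6°.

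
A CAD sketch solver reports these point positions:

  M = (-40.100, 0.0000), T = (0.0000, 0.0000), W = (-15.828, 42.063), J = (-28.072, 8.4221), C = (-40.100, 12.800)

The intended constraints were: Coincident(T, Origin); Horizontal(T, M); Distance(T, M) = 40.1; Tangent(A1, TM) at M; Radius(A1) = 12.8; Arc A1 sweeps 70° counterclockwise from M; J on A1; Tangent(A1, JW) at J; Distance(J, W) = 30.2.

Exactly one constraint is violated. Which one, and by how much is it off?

Distance(J, W) = 30.2 — off by 5.60.

T = (0.00, 0.00) ✓; T.y = 0.00, M.y = 0.00 ✓; |TM| = 40.10 ✓; ∠(CM, MT) = 90.00° ✓; |CM| = 12.80 ✓; bearing(C→J) − bearing(C→M) = 70.00° ✓; |CJ| = 12.80 ✓; ∠(CJ, JW) = 90.00° ✓; |JW| = 35.80 ✗.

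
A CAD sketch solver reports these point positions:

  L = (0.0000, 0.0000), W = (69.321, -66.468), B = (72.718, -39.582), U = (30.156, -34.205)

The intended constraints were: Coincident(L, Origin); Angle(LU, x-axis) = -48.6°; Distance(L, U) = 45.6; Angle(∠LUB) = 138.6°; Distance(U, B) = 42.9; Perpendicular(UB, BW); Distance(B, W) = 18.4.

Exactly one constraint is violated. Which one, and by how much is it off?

Distance(B, W) = 18.4 — off by 8.70.

L = (0.00, 0.00) ✓; LU at -48.60° ✓; |LU| = 45.60 ✓; ∠LUB = 138.6° ✓; |UB| = 42.90 ✓; ∠(UB, BW) = 90.00° ✓; |BW| = 27.10 ✗.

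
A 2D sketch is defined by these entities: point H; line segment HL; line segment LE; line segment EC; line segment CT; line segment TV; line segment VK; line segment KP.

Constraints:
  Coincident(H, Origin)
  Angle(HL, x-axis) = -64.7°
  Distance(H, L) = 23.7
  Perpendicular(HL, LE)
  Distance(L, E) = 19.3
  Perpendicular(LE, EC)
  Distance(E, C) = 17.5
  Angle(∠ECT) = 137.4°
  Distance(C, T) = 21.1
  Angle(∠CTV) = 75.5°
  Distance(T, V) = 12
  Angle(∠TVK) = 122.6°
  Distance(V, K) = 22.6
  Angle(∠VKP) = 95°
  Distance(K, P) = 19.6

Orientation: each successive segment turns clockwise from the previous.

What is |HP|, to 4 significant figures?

30.20

H is at the origin; HL runs at -64.7° with length 23.7, so L = (10.13, -21.43). HL ⟂ LE, so LE runs at -154.7°; with |LE| = 19.3, E = (-7.320, -29.67). LE is perpendicular to EC, so EC runs at 115.3°; with |EC| = 17.5, C = (-14.80, -13.85). ∠ECT = 137.4° gives CT at 72.70° from the x-axis; with |CT| = 21.1, T = (-8.525, 6.292). ∠CTV = 75.5° gives TV at -31.80° from the x-axis; with |TV| = 12.0, V = (1.674, -0.03134). ∠TVK = 122.6° gives VK at -89.20° from the x-axis; with |VK| = 22.6, K = (1.990, -22.63). ∠VKP = 95.0° gives KP at -174.2° from the x-axis; with |KP| = 19.6, P = (-17.51, -24.61). Then |HP| = |P − H| = 30.20.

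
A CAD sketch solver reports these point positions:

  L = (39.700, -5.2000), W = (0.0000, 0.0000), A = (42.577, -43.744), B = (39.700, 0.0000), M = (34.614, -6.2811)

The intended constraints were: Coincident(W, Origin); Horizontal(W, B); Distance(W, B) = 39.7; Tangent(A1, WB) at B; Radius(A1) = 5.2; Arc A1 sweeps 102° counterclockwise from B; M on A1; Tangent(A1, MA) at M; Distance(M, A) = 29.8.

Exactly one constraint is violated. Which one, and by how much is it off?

Distance(M, A) = 29.8 — off by 8.50.

W = (0.00, 0.00) ✓; W.y = 0.00, B.y = 0.00 ✓; |WB| = 39.70 ✓; ∠(LB, BW) = 90.00° ✓; |LB| = 5.200 ✓; bearing(L→M) − bearing(L→B) = 102.0° ✓; |LM| = 5.200 ✓; ∠(LM, MA) = 90.00° ✓; |MA| = 38.30 ✗.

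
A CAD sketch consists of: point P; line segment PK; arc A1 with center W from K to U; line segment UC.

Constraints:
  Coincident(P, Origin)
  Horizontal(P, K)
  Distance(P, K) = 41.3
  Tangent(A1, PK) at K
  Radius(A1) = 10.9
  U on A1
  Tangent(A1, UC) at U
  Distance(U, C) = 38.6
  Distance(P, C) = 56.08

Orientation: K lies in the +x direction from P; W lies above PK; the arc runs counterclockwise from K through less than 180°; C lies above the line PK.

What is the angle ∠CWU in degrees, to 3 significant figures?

74.2°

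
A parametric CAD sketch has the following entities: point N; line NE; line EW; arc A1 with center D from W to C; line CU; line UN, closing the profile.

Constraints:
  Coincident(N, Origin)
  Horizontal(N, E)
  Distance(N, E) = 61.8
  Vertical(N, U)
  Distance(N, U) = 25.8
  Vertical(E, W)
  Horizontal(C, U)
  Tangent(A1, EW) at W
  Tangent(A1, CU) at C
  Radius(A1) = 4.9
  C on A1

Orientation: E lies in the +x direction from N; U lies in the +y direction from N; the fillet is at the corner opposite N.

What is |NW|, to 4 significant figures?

65.24

The virtual corner opposite N is at (61.80, 25.80). A1 meets EW tangentially, so DW is at right angles to EW and A1 meets CU tangentially, so DC is at right angles to CU, with radius 4.9, so the center D sits 4.9 in from both sides at D = (56.90, 20.90). That places the tangent points at W = (61.80, 20.90) on EW and C = (56.90, 25.80) on CU. Then |NW| = |W − N| = 65.24.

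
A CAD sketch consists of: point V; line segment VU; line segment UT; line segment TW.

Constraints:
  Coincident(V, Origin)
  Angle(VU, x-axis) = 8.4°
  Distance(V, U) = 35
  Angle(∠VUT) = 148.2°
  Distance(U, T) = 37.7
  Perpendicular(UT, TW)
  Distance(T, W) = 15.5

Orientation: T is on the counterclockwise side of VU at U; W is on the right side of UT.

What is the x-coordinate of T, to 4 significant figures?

63.42

V is at the origin; VU runs at 8.4° with length 35.0, so U = 35.0·(cos 8.4°, sin 8.4°) = (34.62, 5.113). ∠VUT = 148.2°, so UT runs at 8.4° + (180° − 148.2°) = 40.20° from the x-axis; with |UT| = 37.7, T = U + 37.7·(cos 40.20°, sin 40.20°) = (63.42, 29.45). So T.x = 63.42.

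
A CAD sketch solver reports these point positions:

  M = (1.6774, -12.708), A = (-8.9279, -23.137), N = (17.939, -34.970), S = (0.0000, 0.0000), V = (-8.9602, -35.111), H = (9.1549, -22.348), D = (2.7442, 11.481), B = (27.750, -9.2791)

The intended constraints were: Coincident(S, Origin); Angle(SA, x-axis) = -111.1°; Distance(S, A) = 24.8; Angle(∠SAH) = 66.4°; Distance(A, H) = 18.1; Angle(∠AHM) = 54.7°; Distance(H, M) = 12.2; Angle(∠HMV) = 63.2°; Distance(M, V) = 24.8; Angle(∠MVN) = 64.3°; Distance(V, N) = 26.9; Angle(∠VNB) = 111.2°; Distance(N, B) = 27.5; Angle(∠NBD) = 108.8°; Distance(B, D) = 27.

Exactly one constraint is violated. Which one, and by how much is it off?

Distance(B, D) = 27 — off by 5.50.

S = (0.00, 0.00) ✓; SA at -111.1° ✓; |SA| = 24.80 ✓; ∠SAH = 66.40° ✓; |AH| = 18.10 ✓; ∠AHM = 54.70° ✓; |HM| = 12.20 ✓; ∠HMV = 63.20° ✓; |MV| = 24.80 ✓; ∠MVN = 64.30° ✓; |VN| = 26.90 ✓; ∠VNB = 111.2° ✓; |NB| = 27.50 ✓; ∠NBD = 108.8° ✓; |BD| = 32.50 ✗.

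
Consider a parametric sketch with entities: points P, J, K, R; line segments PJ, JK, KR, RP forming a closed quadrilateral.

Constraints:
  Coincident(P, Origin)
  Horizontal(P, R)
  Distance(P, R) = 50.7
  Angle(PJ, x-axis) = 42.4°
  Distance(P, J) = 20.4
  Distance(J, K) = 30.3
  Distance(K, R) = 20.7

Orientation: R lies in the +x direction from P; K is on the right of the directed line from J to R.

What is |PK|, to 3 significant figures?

34.7

P is at the origin; PR is horizontal with |PR| = 50.7 and R in +x, so R = (50.7, 0). PJ runs at 42.4° with |PJ| = 20.4, so J = (15.1, 13.8). K is determined by |JK| = 30.3 and |KR| = 20.7 together: it lies at the intersection of circle(J, 30.3) and circle(R, 20.7). With |JR| = 38.2, the foot of the radical line on JR is 25.5 from J and the perpendicular offset is √(30.3² − 25.5²) = 16.4. Taking the right-of-JR solution: K = (33.0, -10.7).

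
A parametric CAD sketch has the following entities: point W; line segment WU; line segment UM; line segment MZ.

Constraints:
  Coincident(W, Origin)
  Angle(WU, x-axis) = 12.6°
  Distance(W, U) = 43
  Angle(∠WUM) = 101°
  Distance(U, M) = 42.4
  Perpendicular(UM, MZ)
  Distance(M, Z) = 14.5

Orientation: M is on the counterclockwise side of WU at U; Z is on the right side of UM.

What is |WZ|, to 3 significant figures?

76.0

∠WUM = 101.0°, so UM runs at 12.6° + (180° − 101.0°) = 91.6° from the x-axis; with |UM| = 42.4, M = U + 42.4·(cos 91.6°, sin 91.6°) = (40.8, 51.8). UM is perpendicular to MZ; with |MZ| = 14.5 on the right of UM, Z = M + 14.5·(1.00, 0.0279) = (55.3, 52.2). Then |WZ| = |Z − W| = 76.0.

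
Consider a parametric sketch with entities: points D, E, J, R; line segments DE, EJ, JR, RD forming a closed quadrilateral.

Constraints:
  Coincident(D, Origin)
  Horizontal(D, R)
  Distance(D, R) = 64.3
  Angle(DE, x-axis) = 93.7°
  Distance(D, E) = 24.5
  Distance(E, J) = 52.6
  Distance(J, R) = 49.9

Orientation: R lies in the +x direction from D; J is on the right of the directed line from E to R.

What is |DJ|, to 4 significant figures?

30.95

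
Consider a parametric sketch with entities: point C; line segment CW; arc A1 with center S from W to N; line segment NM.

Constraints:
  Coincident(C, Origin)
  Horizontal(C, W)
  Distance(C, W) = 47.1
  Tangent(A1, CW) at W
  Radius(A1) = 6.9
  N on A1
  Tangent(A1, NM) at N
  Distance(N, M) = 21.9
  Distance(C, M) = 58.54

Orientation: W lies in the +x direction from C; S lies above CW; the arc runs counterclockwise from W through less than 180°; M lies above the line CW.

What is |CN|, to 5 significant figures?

54.502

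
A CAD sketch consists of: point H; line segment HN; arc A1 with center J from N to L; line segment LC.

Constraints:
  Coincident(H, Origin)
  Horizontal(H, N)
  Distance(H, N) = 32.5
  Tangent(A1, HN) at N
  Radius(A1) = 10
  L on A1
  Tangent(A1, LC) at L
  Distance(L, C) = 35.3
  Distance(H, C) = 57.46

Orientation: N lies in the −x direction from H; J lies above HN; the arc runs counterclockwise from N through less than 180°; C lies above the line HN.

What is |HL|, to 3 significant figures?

26.4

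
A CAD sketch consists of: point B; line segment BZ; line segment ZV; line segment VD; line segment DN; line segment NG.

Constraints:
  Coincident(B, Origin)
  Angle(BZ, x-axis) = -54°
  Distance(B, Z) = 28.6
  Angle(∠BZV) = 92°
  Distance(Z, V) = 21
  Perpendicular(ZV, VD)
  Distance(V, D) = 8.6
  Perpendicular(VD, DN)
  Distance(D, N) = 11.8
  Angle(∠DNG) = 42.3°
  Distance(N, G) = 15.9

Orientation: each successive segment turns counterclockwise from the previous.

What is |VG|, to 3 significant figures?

2.10

B is at the origin; BZ runs at -54.0° with length 28.6, so Z = (16.8, -23.1). ∠BZV = 92.0° gives ZV at 34.0° from the x-axis; with |ZV| = 21.0, V = (34.2, -11.4). ZV is perpendicular to VD, so VD runs at 124°; with |VD| = 8.6, D = (29.4, -4.27). VD ⟂ DN, so DN runs at -146°; with |DN| = 11.8, N = (19.6, -10.9). ∠DNG = 42.3° gives NG at -8.30° from the x-axis; with |NG| = 15.9, G = (35.4, -13.2). Then |VG| = |G − V| = 2.10.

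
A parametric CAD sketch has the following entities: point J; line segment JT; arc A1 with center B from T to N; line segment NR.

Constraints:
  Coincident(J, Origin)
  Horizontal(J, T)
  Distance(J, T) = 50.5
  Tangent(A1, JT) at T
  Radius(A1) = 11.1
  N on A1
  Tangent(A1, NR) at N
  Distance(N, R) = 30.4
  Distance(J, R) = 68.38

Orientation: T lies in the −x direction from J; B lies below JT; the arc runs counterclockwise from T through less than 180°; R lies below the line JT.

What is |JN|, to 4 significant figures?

62.79

J is at the origin; JT is horizontal with |JT| = 50.5 and T on the −x side, so T = (-50.50, 0.000). Since A1 is tangent to JT there, BT ⟂ JT, so B = T + (0, -11.1) = (-50.50, -11.10). Since BN ⟂ NR (tangency), |BR| = √(11.1² + 30.4²) = 32.36 regardless of where N sits on A1. So R lies on both circle(J, 68.38) and circle(B, 32.36); the below-JT intersection is R = (-52.86, -43.38). N is the foot of the tangent from R: N = (-61.18, -14.14).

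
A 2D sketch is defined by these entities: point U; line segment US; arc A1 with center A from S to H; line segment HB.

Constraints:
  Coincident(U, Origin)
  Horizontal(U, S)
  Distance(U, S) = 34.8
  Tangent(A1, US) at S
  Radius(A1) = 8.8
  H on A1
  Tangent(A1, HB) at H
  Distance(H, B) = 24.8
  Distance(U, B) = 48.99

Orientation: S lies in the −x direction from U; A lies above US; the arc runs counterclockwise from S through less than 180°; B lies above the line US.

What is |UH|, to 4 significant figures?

28.85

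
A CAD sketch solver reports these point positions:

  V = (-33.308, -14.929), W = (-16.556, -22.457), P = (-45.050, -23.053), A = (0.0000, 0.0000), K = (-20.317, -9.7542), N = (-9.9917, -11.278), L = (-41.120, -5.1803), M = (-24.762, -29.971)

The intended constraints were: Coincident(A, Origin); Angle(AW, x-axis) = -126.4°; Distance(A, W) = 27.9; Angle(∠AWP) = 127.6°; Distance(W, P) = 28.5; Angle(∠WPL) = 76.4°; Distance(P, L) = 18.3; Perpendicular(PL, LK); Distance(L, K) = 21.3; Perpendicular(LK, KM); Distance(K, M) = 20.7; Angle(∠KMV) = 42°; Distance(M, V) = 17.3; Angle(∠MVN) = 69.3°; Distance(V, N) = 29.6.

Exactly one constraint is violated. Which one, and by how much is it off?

Distance(V, N) = 29.6 — off by 6.00.

A = (0.00, 0.00) ✓; AW at -126.4° ✓; |AW| = 27.90 ✓; ∠AWP = 127.6° ✓; |WP| = 28.50 ✓; ∠WPL = 76.40° ✓; |PL| = 18.30 ✓; ∠(PL, LK) = 90.00° ✓; |LK| = 21.30 ✓; ∠(LK, KM) = 90.00° ✓; |KM| = 20.70 ✓; ∠KMV = 42.00° ✓; |MV| = 17.30 ✓; ∠MVN = 69.30° ✓; |VN| = 23.60 ✗.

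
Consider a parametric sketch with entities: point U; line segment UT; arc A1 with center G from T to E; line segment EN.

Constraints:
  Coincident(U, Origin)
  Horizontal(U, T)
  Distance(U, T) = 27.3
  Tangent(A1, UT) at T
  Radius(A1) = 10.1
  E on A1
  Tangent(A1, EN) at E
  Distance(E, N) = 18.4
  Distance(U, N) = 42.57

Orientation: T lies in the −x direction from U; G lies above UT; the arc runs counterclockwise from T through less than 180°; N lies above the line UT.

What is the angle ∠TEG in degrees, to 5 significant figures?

28.065°

Checks: |GE| = 10.10 ✓; ∠(GE, EN) = 90.00° ✓; |EN| = 18.40 ✓; |UN| = 42.57 ✓.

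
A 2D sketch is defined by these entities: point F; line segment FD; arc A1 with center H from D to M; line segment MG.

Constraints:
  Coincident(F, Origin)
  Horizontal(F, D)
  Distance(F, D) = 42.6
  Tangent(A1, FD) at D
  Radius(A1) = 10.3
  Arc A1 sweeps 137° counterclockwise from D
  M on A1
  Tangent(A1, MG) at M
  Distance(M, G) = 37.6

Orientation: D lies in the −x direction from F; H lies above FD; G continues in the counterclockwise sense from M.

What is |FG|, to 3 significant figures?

76.6

F is at the origin; FD is horizontal with |FD| = 42.6 and D on the −x side, so D = (-42.6, 0.00). The tangent condition forces HD to be normal to FD, so H = D + (0, 10.3) = (-42.6, 10.3). On A1, D sits at bearing -90° from H; a 137° counterclockwise sweep puts M at bearing 47°, so M = H + 10.3·(cos 47°, sin 47°) = (-35.6, 17.8). Since A1 is tangent to MG there, HM ⟂ MG, so MG runs along (−sin 47°, cos 47°); with |MG| = 37.6, G = (-63.1, 43.5). Then |FG| = |G − F| = 76.6.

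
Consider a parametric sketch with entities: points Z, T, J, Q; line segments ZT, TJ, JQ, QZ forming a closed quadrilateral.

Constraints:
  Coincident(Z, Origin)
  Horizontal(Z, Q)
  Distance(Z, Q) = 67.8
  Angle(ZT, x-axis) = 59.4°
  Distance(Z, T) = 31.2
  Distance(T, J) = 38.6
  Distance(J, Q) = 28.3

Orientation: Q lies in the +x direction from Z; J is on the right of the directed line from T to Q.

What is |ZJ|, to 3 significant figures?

39.9

Checks: |TJ| = 38.60 ✓; |JQ| = 28.30 ✓.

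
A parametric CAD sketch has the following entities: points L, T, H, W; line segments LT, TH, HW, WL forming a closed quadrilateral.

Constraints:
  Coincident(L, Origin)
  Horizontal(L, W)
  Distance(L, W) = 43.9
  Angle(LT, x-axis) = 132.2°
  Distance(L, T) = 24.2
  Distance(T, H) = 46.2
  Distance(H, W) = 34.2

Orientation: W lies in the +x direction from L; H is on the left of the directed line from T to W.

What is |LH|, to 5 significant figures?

41.485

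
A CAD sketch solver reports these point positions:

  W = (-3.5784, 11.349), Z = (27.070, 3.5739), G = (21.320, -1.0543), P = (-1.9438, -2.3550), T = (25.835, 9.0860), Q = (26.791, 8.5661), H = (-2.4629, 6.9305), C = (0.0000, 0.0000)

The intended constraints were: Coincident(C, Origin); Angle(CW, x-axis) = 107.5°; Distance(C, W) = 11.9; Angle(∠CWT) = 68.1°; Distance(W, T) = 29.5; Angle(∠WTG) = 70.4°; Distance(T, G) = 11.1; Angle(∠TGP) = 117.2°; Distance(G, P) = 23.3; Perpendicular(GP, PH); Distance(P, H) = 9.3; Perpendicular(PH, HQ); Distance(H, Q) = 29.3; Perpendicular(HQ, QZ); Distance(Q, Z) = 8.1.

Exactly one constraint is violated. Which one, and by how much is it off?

Distance(Q, Z) = 8.1 — off by 3.10.

C = (0.00, 0.00) ✓; CW at 107.5° ✓; |CW| = 11.90 ✓; ∠CWT = 68.10° ✓; |WT| = 29.50 ✓; ∠WTG = 70.40° ✓; |TG| = 11.10 ✓; ∠TGP = 117.2° ✓; |GP| = 23.30 ✓; ∠(GP, PH) = 90.00° ✓; |PH| = 9.300 ✓; ∠(PH, HQ) = 90.00° ✓; |HQ| = 29.30 ✓; ∠(HQ, QZ) = 90.00° ✓; |QZ| = 5.000 ✗.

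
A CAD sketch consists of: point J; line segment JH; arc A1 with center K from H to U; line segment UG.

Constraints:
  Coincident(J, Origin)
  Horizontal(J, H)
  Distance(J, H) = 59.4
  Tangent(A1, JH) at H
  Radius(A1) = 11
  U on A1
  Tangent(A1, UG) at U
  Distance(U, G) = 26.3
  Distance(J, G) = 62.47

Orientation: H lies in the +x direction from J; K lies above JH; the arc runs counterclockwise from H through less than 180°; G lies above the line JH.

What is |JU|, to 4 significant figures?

69.98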